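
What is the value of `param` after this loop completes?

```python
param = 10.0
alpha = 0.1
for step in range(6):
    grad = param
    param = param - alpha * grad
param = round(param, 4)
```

Gradient descent: w = 10.0 * (1 - 0.1)^6
`param` takes the values: 10.0 → 9.0 → 8.1 → 7.29 → 6.561 → 5.9049 → 5.31441 → 5.3144

Answer: 5.3144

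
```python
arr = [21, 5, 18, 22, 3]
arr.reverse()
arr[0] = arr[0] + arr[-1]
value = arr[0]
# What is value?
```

Trace:
`arr = [21, 5, 18, 22, 3]` → arr = [21, 5, 18, 22, 3]
`arr.reverse()` → arr = [3, 22, 18, 5, 21]
`arr[0] = arr[0] + arr[-1]` → arr = [24, 22, 18, 5, 21]
`value = arr[0]` → value = 24
So value = 24

Answer: 24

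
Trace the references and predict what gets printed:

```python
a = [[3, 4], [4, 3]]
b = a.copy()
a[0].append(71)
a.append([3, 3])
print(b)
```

Key concept: shallow copy with nested lists.
Step by step:
`a = [[3, 4], [4, 3]]` → a = [[3, 4], [4, 3]]
`b = a.copy()` → b = [[3, 4], [4, 3]]
`a[0].append(71)` → a = [[3, 4, 71], [4, 3]]; b = [[3, 4, 71], [4, 3]]
`a.append([3, 3])` → a = [[3, 4, 71], [4, 3], [3, 3]]
`print(b)` → prints [[3, 4, 71], [4, 3]]

Answer: [[3, 4, 71], [4, 3]]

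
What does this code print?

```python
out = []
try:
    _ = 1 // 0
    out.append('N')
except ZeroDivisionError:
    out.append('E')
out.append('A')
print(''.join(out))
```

Execution trace: 'E' (except ZeroDivisionError) → 'A' (after the try/except). Output: EA

Answer: EA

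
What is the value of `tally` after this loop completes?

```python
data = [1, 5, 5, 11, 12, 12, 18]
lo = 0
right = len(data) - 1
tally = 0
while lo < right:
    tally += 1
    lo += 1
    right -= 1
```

Iterations until pointers meet (list length 7)
`tally` takes the values: 0 → 1 → 2 → 3

Answer: 3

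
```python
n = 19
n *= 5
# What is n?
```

Trace:
`n = 19` → n = 19
`n *= 5` → n = 95
So n = 95

Answer: 95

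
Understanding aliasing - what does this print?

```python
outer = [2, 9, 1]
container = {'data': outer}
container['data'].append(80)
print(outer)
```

Key concept: dict holds reference to list.
Step by step:
`outer = [2, 9, 1]` → outer = [2, 9, 1]
`container = {'data': outer}` → container = {'data': [2, 9, 1]}
`container['data'].append(80)` → outer = [2, 9, 1, 80]; container = {'data': [2, 9, 1, 80]}
`print(outer)` → prints [2, 9, 1, 80]

Answer: [2, 9, 1, 80]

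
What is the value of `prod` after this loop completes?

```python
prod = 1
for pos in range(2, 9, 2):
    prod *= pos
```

Product of even numbers 2 to 8
`prod` takes the values: 1 → 2 → 8 → 48 → 384

Answer: 384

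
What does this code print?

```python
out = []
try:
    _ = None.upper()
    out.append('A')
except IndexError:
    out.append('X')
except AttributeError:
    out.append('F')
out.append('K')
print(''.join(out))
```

Execution trace: 'F' (except AttributeError) → 'K' (after the try/except). Output: FK

Answer: FK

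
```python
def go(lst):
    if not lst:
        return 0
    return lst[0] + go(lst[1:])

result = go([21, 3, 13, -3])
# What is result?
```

21 + 3 + 13 + (-3) + 0 = 34

Answer: 34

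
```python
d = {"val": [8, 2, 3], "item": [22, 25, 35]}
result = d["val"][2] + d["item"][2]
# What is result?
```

Trace:
`d = {"val": [8, 2, 3], "item": [22, 25, 35]}` → d = {'val': [8, 2, 3], 'item': [22, 25, 35]}
`result = d["val"][2] + d["item"][2]` → result = 38
So result = 38

Answer: 38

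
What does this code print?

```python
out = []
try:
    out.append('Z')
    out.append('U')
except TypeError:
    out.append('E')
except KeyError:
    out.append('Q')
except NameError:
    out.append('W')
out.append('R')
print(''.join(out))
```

Execution trace: 'Z' (try body) → 'U' (try body, no exception) → 'R' (after the try/except). Output: ZUR

Answer: ZUR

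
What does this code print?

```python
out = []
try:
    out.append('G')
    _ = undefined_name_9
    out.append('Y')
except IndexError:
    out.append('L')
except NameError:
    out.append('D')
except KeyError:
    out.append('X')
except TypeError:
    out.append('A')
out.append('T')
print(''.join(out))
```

Execution trace: 'G' (try body) → 'D' (except NameError) → 'T' (after the try/except). Output: GDT

Answer: GDT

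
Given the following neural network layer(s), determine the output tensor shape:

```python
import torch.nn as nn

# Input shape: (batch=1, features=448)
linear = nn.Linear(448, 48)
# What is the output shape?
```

Input: (1, 448) -> Output: (1, 48)

Answer: (1, 48)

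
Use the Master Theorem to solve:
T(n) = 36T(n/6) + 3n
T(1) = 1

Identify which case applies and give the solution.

a=36, b=6, f(n)=3n. log_6(36) = 2. Since c=1 < 2, Case 1 applies: T(n) = Θ(n^log_b(a)) = O(n^2).

Answer: O(n^2) - Case 1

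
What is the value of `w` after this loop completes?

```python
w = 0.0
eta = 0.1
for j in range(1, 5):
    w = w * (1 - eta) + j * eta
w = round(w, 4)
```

Moving average with lr=0.1
`w` takes the values: 0.0 → 0.1 → 0.29 → 0.561 → 0.9049

Answer: 0.9049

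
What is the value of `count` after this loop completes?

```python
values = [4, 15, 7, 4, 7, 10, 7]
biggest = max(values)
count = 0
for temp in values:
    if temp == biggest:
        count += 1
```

Count of max value 15 in [4, 15, 7, 4, 7, 10, 7]
`count` takes the values: 0 → 1

Answer: 1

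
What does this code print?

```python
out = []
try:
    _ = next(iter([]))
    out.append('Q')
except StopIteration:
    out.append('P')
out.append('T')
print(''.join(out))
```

Execution trace: 'P' (except StopIteration) → 'T' (after the try/except). Output: PT

Answer: PT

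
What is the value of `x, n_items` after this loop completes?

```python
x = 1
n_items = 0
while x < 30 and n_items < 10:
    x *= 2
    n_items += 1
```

Double until >= 30 or 10 iterations
`x, n_items` takes the values: (1, 0) → (2, 0) → (2, 1) → (4, 1) → (4, 2) → (8, 2) → (8, 3) → (16, 3) → (16, 4) → (32, 4) → (32, 5)

Answer: 32, 5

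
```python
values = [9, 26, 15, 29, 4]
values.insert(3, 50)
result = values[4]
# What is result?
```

Trace:
`values = [9, 26, 15, 29, 4]` → values = [9, 26, 15, 29, 4]
`values.insert(3, 50)` → values = [9, 26, 15, 50, 29, 4]
`result = values[4]` → result = 29
So result = 29

Answer: 29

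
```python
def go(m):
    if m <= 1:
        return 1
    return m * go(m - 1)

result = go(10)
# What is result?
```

go(10) = 10 * 9 * 8 * 7 * 6 * 5 * 4 * 3 * 2 * 1 = 3628800

Answer: 3628800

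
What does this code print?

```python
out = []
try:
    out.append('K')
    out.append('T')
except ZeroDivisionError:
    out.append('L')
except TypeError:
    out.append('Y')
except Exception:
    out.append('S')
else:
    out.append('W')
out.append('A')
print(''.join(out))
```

Execution trace: 'K' (try body) → 'T' (try body, no exception) → 'W' (else) → 'A' (after the try/except). Output: KTWA

Answer: KTWA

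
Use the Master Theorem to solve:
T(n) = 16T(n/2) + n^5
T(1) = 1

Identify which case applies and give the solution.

a=16, b=2, f(n)=n^5. log_2(16) = 4. Since c=5 > 4 and the regularity condition holds (16(n/2)^5 = (16/2^5)n^5 with 16/2^5 < 1), Case 3 applies: T(n) = Θ(f(n)) = O(n^5).

Answer: O(n^5) - Case 3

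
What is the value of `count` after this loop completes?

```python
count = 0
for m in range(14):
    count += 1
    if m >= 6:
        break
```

Loop breaks when m reaches 6, count is 7
`count` takes the values: 0 → 1 → 2 → 3 → 4 → 5 → 6 → 7

Answer: 7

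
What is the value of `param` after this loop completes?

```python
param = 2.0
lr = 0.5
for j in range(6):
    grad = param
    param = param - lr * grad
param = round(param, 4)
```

Gradient descent: w = 2.0 * (1 - 0.5)^6
`param` takes the values: 2.0 → 1.0 → 0.5 → 0.25 → 0.125 → 0.0625 → 0.03125 → 0.0312

Answer: 0.0312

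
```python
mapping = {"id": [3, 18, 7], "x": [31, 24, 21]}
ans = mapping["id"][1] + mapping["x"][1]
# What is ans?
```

Trace:
`mapping = {"id": [3, 18, 7], "x": [31, 24, 21]}` → mapping = {'id': [3, 18, 7], 'x': [31, 24, 21]}
`ans = mapping["id"][1] + mapping["x"][1]` → ans = 42
So ans = 42

Answer: 42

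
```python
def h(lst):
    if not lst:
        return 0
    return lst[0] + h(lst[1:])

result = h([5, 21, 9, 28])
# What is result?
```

5 + 21 + 9 + 28 + 0 = 63

Answer: 63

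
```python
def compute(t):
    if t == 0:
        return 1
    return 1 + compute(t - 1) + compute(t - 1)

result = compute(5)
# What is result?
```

compute(t) = 1 + 2·compute(t-1), compute(0)=1. Closed form: (1+1)·2^5 - 1 = 63.

Answer: 63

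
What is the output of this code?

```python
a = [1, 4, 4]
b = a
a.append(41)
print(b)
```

Key concept: basic list aliasing.
Step by step:
`a = [1, 4, 4]` → a = [1, 4, 4]
`b = a` → b = [1, 4, 4] (same object as a)
`a.append(41)` → a = [1, 4, 4, 41] (same object as b); b = [1, 4, 4, 41] (same object as a)
`print(b)` → prints [1, 4, 4, 41]

Answer: [1, 4, 4, 41]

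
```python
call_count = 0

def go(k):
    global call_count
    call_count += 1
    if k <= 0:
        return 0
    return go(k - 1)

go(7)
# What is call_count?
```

Linear recursion stepping by 1: 8 calls from k=7 down to ≤0.

Answer: 8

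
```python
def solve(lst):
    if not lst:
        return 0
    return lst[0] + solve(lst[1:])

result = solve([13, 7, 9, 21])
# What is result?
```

13 + 7 + 9 + 21 + 0 = 50

Answer: 50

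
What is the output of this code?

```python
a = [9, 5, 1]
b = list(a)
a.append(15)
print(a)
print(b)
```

Key concept: list() constructor creates copy.
Step by step:
`a = [9, 5, 1]` → a = [9, 5, 1]
`b = list(a)` → b = [9, 5, 1]
`a.append(15)` → a = [9, 5, 1, 15]
`print(a)` → prints [9, 5, 1, 15]
`print(b)` → prints [9, 5, 1]

Answer:
[9, 5, 1, 15]
[9, 5, 1]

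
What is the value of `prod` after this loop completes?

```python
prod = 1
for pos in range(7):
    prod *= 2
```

2^7 = 128
`prod` takes the values: 1 → 2 → 4 → 8 → 16 → 32 → 64 → 128

Answer: 128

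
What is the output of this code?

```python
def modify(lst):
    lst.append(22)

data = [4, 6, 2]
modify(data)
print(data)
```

Key concept: function modifies passed list.
Step by step:
`data = [4, 6, 2]` → data = [4, 6, 2]
`modify(data)` → data = [4, 6, 2, 22]
`print(data)` → prints [4, 6, 2, 22]

Answer: [4, 6, 2, 22]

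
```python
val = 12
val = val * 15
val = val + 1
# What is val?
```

Trace:
`val = 12` → val = 12
`val = val * 15` → val = 180
`val = val + 1` → val = 181
So val = 181

Answer: 181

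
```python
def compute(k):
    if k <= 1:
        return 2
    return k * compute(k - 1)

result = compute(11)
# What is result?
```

compute(11) = 11 * 10 * 9 * 8 * 7 * 6 * 5 * 4 * 3 * 2 * 2 = 79833600

Answer: 79833600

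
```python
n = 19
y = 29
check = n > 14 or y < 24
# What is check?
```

Trace:
`n = 19` → n = 19
`y = 29` → y = 29
`check = n > 14 or y < 24` → check = True
So check = True

Answer: True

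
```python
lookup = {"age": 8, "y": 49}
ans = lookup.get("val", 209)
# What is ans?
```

Trace:
`lookup = {"age": 8, "y": 49}` → lookup = {'age': 8, 'y': 49}
`ans = lookup.get("val", 209)` → ans = 209
So ans = 209

Answer: 209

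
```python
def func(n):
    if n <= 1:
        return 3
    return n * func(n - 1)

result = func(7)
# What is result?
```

func(7) = 7 * 6 * 5 * 4 * 3 * 2 * 3 = 15120

Answer: 15120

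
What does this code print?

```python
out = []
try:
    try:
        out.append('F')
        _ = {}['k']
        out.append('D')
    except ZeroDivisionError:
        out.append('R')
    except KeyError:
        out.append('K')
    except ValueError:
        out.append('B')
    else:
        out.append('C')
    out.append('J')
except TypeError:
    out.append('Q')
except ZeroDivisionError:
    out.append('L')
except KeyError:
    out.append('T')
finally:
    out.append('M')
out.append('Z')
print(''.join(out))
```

Execution trace: 'F' (inner try body) → 'K' (inner except KeyError) → 'J' (try body, no exception) → 'M' (finally) → 'Z' (after the try/except). Output: FKJMZ

Answer: FKJMZ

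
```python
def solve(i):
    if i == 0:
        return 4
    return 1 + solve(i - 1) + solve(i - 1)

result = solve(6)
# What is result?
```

solve(i) = 1 + 2·solve(i-1), solve(0)=4. Closed form: (4+1)·2^6 - 1 = 319.

Answer: 319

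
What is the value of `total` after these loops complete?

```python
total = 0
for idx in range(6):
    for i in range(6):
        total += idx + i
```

Sum of all idx+i for idx,i in 6x6
`total` takes the values: 0 → 1 → 3 → 6 → 10 → 15 → 16 → 18 → 21 → 25 → 30 → 36 → 38 → 41 → 45 → 50 → 56 → 63 → 66 → 70 → 75 → 81 → 88 → 96 → 100 → 105 → 111 → 118 → 126 → 135 → 140 → 146 → 153 → 161 → 170 → 180

Answer: 180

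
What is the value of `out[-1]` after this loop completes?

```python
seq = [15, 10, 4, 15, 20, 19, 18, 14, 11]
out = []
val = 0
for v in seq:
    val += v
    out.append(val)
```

Cumulative sum ends at 126
`out` takes the values: [] → [15] → [15, 25] → [15, 25, 29] → [15, 25, 29, 44] → [15, 25, 29, 44, 64] → [15, 25, 29, 44, 64, 83] → [15, 25, 29, 44, 64, 83, 101] → [15, 25, 29, 44, 64, 83, 101, 115] → [15, 25, 29, 44, 64, 83, 101, 115, 126]
So `out[-1]` = 126

Answer: 126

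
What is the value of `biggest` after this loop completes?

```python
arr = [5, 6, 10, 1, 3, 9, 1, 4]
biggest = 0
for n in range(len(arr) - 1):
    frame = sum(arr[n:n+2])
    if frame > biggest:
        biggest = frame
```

Max sum of 2-element window in [5, 6, 10, 1, 3, 9, 1, 4]
`biggest` takes the values: 0 → 11 → 16

Answer: 16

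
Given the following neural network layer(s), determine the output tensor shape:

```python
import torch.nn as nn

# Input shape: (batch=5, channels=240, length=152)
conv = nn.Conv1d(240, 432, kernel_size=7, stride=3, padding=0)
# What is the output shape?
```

Input: (5, 240, 152) -> Output: (5, 432, 49)

Answer: (5, 432, 49)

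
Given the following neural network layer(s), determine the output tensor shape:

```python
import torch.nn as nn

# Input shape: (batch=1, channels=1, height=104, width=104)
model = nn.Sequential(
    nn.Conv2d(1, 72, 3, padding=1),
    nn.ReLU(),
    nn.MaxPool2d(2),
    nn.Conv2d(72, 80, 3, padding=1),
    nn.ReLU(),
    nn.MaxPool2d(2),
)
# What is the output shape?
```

Input: (1, 1, 104, 104) -> after first Conv2d: (1, 72, 104, 104) -> after first MaxPool2d: (1, 72, 52, 52) -> after second Conv2d: (1, 80, 52, 52) -> Output: (1, 80, 26, 26)

Answer: (1, 80, 26, 26)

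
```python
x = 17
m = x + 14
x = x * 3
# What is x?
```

Trace:
`x = 17` → x = 17
`m = x + 14` → m = 31
`x = x * 3` → x = 51
So x = 51

Answer: 51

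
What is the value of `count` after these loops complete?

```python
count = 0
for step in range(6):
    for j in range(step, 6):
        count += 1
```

Upper triangle: 6 + 5 + ... + 1
`count` takes the values: 0 → 1 → 2 → 3 → 4 → 5 → 6 → 7 → 8 → 9 → 10 → 11 → 12 → 13 → 14 → 15 → 16 → 17 → 18 → 19 → 20 → 21

Answer: 21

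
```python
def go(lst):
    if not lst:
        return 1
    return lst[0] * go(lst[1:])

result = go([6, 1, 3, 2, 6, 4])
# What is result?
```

Product over [6, 1, 3, 2, 6, 4] = 6 * 1 * 3 * 2 * 6 * 4 = 864

Answer: 864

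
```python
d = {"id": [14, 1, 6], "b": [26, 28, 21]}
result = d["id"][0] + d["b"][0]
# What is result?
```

Trace:
`d = {"id": [14, 1, 6], "b": [26, 28, 21]}` → d = {'id': [14, 1, 6], 'b': [26, 28, 21]}
`result = d["id"][0] + d["b"][0]` → result = 40
So result = 40

Answer: 40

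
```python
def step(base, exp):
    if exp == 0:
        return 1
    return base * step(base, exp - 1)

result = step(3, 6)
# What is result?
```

step(3, 6) = 3 * 3 * 3 * 3 * 3 * 3 = 729

Answer: 729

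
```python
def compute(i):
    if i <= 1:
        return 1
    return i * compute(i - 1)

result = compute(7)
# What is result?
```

compute(7) = 7 * 6 * 5 * 4 * 3 * 2 * 1 = 5040

Answer: 5040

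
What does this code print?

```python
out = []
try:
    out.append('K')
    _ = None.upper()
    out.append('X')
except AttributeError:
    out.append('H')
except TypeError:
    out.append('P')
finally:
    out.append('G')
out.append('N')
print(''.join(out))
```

Execution trace: 'K' (try body) → 'H' (except AttributeError) → 'G' (finally) → 'N' (after the try/except). Output: KHGN

Answer: KHGN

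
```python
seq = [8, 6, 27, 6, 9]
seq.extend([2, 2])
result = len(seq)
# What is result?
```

Trace:
`seq = [8, 6, 27, 6, 9]` → seq = [8, 6, 27, 6, 9]
`seq.extend([2, 2])` → seq = [8, 6, 27, 6, 9, 2, 2]
`result = len(seq)` → result = 7
So result = 7

Answer: 7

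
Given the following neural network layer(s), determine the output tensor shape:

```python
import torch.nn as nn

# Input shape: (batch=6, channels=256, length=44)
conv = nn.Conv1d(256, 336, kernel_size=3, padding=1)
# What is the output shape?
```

Input: (6, 256, 44) -> Output: (6, 336, 44)

Answer: (6, 336, 44)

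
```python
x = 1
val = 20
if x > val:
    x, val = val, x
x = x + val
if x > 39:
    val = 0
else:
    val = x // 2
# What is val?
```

Trace:
`x = 1` → x = 1
`val = 20` → val = 20
`if x > val: ...` → x > val is False → no variable changes
`x = x + val` → x = 21
`if x > 39: ...` → x > 39 is False, take else branch → val = 10
So val = 10

Answer: 10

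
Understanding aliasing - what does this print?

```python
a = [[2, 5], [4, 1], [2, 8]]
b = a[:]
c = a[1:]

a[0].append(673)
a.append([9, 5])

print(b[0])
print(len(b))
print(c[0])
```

Key concept: slice with nested mutation.
Step by step:
`a = [[2, 5], [4, 1], [2, 8]]` → a = [[2, 5], [4, 1], [2, 8]]
`b = a[:]` → b = [[2, 5], [4, 1], [2, 8]]
`c = a[1:]` → c = [[4, 1], [2, 8]]
`a[0].append(673)` → a = [[2, 5, 673], [4, 1], [2, 8]]; b = [[2, 5, 673], [4, 1], [2, 8]]
`a.append([9, 5])` → a = [[2, 5, 673], [4, 1], [2, 8], [9, 5]]
`print(b[0])` → prints [2, 5, 673]
`print(len(b))` → prints 3
`print(c[0])` → prints [4, 1]

Answer:
[2, 5, 673]
3
[4, 1]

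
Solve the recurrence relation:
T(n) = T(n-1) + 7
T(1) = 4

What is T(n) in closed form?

Unrolling: T(n) = T(1) + 7·(n-1) = 4 + 7(n-1) = 7n - 3.

Answer: T(n) = 7n - 3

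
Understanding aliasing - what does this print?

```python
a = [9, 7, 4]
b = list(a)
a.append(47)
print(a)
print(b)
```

Key concept: list() constructor creates copy.
Step by step:
`a = [9, 7, 4]` → a = [9, 7, 4]
`b = list(a)` → b = [9, 7, 4]
`a.append(47)` → a = [9, 7, 4, 47]
`print(a)` → prints [9, 7, 4, 47]
`print(b)` → prints [9, 7, 4]

Answer:
[9, 7, 4, 47]
[9, 7, 4]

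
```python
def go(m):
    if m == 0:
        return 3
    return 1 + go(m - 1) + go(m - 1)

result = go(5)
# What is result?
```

go(m) = 1 + 2·go(m-1), go(0)=3. Closed form: (3+1)·2^5 - 1 = 127.

Answer: 127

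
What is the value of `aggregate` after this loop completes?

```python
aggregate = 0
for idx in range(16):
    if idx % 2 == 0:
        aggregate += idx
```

Sum of even numbers 0 to 15
`aggregate` takes the values: 0 → 2 → 6 → 12 → 20 → 30 → 42 → 56

Answer: 56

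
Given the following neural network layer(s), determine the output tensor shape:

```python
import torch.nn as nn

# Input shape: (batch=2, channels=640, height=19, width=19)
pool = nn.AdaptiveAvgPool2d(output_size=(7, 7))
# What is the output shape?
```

Input: (2, 640, 19, 19) -> Output: (2, 640, 7, 7)

Answer: (2, 640, 7, 7)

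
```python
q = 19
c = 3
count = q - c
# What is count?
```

Trace:
`q = 19` → q = 19
`c = 3` → c = 3
`count = q - c` → count = 16
So count = 16

Answer: 16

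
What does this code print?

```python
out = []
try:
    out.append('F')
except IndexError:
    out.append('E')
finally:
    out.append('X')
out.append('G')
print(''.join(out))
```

Execution trace: 'F' (try body, no exception) → 'X' (finally) → 'G' (after the try/except). Output: FXG

Answer: FXG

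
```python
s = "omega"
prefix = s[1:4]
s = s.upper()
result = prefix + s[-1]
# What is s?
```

Trace:
`s = "omega"` → s = 'omega'
`prefix = s[1:4]` → prefix = 'meg'
`s = s.upper()` → s = 'OMEGA'
`result = prefix + s[-1]` → result = 'megA'
So s = 'OMEGA'

Answer: 'OMEGA'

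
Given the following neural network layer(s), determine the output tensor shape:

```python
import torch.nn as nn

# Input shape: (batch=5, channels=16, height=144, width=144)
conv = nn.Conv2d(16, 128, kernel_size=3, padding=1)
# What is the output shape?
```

Input: (5, 16, 144, 144) -> Output: (5, 128, 144, 144)

Answer: (5, 128, 144, 144)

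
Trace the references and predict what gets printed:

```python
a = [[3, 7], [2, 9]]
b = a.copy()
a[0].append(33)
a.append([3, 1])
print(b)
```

Key concept: shallow copy with nested lists.
Step by step:
`a = [[3, 7], [2, 9]]` → a = [[3, 7], [2, 9]]
`b = a.copy()` → b = [[3, 7], [2, 9]]
`a[0].append(33)` → a = [[3, 7, 33], [2, 9]]; b = [[3, 7, 33], [2, 9]]
`a.append([3, 1])` → a = [[3, 7, 33], [2, 9], [3, 1]]
`print(b)` → prints [[3, 7, 33], [2, 9]]

Answer: [[3, 7, 33], [2, 9]]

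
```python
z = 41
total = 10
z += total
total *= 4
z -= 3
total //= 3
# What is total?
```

Trace:
`z = 41` → z = 41
`total = 10` → total = 10
`z += total` → z = 51
`total *= 4` → total = 40
`z -= 3` → z = 48
`total //= 3` → total = 13
So total = 13

Answer: 13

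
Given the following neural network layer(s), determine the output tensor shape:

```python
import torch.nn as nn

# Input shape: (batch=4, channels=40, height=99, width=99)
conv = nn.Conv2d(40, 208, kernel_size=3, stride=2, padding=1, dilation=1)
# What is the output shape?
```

Input: (4, 40, 99, 99) -> Output: (4, 208, 50, 50)

Answer: (4, 208, 50, 50)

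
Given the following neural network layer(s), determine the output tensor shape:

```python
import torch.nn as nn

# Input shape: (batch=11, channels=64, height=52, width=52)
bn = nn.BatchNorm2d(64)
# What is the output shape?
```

Input: (11, 64, 52, 52) -> Output: (11, 64, 52, 52)

Answer: (11, 64, 52, 52)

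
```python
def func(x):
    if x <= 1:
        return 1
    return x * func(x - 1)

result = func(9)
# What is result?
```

func(9) = 9 * 8 * 7 * 6 * 5 * 4 * 3 * 2 * 1 = 362880

Answer: 362880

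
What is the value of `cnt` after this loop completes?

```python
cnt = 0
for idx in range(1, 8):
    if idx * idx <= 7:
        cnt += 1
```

Count numbers where idx² ≤ 7
`cnt` takes the values: 0 → 1 → 2

Answer: 2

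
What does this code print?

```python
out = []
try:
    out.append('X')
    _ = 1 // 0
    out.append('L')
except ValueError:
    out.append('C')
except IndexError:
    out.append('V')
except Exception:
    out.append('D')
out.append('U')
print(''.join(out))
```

Execution trace: 'X' (try body) → 'D' (except Exception) → 'U' (after the try/except). Output: XDU

Answer: XDU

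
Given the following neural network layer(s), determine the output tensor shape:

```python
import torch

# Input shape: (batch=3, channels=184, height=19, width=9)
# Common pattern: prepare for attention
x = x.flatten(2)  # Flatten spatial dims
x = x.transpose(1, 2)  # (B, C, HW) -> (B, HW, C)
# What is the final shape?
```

Input: (3, 184, 19, 9) -> after flatten(2): (3, 184, 171) -> Output: (3, 171, 184)

Answer: (3, 171, 184)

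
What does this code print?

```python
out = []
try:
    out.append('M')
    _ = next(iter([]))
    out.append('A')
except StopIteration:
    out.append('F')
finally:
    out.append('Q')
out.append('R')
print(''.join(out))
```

Execution trace: 'M' (try body) → 'F' (except StopIteration) → 'Q' (finally) → 'R' (after the try/except). Output: MFQR

Answer: MFQR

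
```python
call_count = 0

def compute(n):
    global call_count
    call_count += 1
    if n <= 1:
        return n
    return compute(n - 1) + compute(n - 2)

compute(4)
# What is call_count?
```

Calls(n) = 1 + Calls(n-1) + Calls(n-2); Calls(0)=Calls(1)=1. For n=4 this gives 9.

Answer: 9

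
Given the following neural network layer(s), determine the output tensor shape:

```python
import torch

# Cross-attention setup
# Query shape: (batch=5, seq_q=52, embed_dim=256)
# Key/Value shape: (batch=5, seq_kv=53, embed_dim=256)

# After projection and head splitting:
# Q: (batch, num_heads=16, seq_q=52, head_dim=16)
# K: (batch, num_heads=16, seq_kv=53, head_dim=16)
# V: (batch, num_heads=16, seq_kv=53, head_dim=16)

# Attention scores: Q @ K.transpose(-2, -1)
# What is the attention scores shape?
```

Input: (5, 52, 256) -> Output: (5, 16, 52, 53)

Answer: (5, 16, 52, 53)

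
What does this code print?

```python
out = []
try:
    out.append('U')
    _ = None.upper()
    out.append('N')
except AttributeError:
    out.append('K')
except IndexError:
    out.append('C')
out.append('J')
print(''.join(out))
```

Execution trace: 'U' (try body) → 'K' (except AttributeError) → 'J' (after the try/except). Output: UKJ

Answer: UKJ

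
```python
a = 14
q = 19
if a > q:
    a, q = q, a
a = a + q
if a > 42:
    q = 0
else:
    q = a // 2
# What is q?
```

Trace:
`a = 14` → a = 14
`q = 19` → q = 19
`if a > q: ...` → a > q is False → no variable changes
`a = a + q` → a = 33
`if a > 42: ...` → a > 42 is False, take else branch → q = 16
So q = 16

Answer: 16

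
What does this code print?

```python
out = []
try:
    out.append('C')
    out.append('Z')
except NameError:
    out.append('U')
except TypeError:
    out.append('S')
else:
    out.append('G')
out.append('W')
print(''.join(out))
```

Execution trace: 'C' (try body) → 'Z' (try body, no exception) → 'G' (else) → 'W' (after the try/except). Output: CZGW

Answer: CZGW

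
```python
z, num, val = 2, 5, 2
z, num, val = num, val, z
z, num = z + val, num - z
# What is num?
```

Trace:
`z, num, val = 2, 5, 2` → z = 2; num = 5; val = 2
`z, num, val = num, val, z` → z = 5; num = 2; val = 2
`z, num = z + val, num - z` → z = 7; num = -3
So num = -3

Answer: -3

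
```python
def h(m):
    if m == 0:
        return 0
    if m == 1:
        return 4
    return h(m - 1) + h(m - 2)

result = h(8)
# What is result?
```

Build up from base cases: h(0)=0, h(1)=4, h(2)=4, h(3)=8, h(4)=12, h(5)=20, h(6)=32, ..., h(8)=84

Answer: 84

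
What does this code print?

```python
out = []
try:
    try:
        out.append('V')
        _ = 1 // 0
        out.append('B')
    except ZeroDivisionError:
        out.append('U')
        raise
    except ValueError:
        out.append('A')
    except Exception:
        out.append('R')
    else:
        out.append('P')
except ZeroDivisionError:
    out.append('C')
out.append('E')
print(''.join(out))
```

Execution trace: 'V' (inner try body) → 'U' (inner except ZeroDivisionError) → 'C' (outer except ZeroDivisionError) → 'E' (after the try/except). Output: VUCE

Answer: VUCE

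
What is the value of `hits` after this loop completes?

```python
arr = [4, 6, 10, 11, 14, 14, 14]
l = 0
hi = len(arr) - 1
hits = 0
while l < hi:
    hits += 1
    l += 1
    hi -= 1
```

Iterations until pointers meet (list length 7)
`hits` takes the values: 0 → 1 → 2 → 3

Answer: 3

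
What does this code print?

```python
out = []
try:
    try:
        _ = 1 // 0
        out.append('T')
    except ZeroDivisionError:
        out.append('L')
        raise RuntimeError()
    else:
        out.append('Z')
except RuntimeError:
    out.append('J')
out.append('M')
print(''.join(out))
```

Execution trace: 'L' (inner except ZeroDivisionError) → 'J' (outer except RuntimeError) → 'M' (after the try/except). Output: LJM

Answer: LJM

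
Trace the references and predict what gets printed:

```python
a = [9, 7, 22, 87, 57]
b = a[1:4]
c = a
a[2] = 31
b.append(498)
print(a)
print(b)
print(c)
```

Key concept: slice vs alias.
Step by step:
`a = [9, 7, 22, 87, 57]` → a = [9, 7, 22, 87, 57]
`b = a[1:4]` → b = [7, 22, 87]
`c = a` → c = [9, 7, 22, 87, 57] (same object as a)
`a[2] = 31` → a = [9, 7, 31, 87, 57] (same object as c); c = [9, 7, 31, 87, 57] (same object as a)
`b.append(498)` → b = [7, 22, 87, 498]
`print(a)` → prints [9, 7, 31, 87, 57]
`print(b)` → prints [7, 22, 87, 498]
`print(c)` → prints [9, 7, 31, 87, 57]

Answer:
[9, 7, 31, 87, 57]
[7, 22, 87, 498]
[9, 7, 31, 87, 57]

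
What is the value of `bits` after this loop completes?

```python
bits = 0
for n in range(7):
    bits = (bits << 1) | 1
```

Build 7 consecutive 1-bits: 0b1111111
`bits` takes the values: 0 → 1 → 3 → 7 → 15 → 31 → 63 → 127

Answer: 127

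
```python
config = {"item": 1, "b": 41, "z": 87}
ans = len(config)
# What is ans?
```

Trace:
`config = {"item": 1, "b": 41, "z": 87}` → config = {'item': 1, 'b': 41, 'z': 87}
`ans = len(config)` → ans = 3
So ans = 3

Answer: 3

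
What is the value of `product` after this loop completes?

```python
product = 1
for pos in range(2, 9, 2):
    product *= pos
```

Product of even numbers 2 to 8
`product` takes the values: 1 → 2 → 8 → 48 → 384

Answer: 384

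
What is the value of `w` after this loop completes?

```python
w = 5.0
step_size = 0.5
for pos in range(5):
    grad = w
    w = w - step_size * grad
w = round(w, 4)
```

Gradient descent: w = 5.0 * (1 - 0.5)^5
`w` takes the values: 5.0 → 2.5 → 1.25 → 0.625 → 0.3125 → 0.15625 → 0.1562

Answer: 0.1562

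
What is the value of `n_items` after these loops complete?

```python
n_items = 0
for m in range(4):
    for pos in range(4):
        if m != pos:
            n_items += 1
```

4² - 4 (exclude diagonal)
`n_items` takes the values: 0 → 1 → 2 → 3 → 4 → 5 → 6 → 7 → 8 → 9 → 10 → 11 → 12

Answer: 12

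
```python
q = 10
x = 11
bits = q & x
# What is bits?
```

Trace:
`q = 10` → q = 10
`x = 11` → x = 11
`bits = q & x` → bits = 10
So bits = 10

Answer: 10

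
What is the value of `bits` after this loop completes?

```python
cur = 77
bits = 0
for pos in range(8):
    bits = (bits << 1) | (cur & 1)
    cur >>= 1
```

Reverse lowest 8 bits of 77
`bits` takes the values: 0 → 1 → 2 → 5 → 11 → 22 → 44 → 89 → 178

Answer: 178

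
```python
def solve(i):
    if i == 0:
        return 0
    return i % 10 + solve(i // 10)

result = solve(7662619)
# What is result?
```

Sum of digits of 7662619: 9 + 1 + 6 + 2 + 6 + 6 + 7 = 37

Answer: 37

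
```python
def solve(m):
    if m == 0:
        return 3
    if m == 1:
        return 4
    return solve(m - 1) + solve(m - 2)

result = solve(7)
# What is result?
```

Build up from base cases: solve(0)=3, solve(1)=4, solve(2)=7, solve(3)=11, solve(4)=18, solve(5)=29, solve(6)=47, ..., solve(7)=76

Answer: 76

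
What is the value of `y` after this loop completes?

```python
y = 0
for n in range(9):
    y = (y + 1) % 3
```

Increment mod 3, 9 times = 0
`y` takes the values: 0 → 1 → 2 → 0 → 1 → 2 → 0 → 1 → 2 → 0

Answer: 0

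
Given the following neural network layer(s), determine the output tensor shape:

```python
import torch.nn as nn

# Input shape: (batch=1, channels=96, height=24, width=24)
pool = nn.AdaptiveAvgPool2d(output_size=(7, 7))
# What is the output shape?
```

Input: (1, 96, 24, 24) -> Output: (1, 96, 7, 7)

Answer: (1, 96, 7, 7)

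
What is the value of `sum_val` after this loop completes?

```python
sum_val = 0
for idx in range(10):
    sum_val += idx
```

Sum of 0 to 9 = 45
`sum_val` takes the values: 0 → 1 → 3 → 6 → 10 → 15 → 21 → 28 → 36 → 45

Answer: 45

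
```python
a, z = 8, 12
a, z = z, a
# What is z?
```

Trace:
`a, z = 8, 12` → a = 8; z = 12
`a, z = z, a` → a = 12; z = 8
So z = 8

Answer: 8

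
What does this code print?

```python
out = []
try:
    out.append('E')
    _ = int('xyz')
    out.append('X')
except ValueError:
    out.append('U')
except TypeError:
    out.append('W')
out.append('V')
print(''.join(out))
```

Execution trace: 'E' (try body) → 'U' (except ValueError) → 'V' (after the try/except). Output: EUV

Answer: EUV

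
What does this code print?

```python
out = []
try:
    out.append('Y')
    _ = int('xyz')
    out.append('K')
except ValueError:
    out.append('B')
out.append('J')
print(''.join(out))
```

Execution trace: 'Y' (try body) → 'B' (except ValueError) → 'J' (after the try/except). Output: YBJ

Answer: YBJ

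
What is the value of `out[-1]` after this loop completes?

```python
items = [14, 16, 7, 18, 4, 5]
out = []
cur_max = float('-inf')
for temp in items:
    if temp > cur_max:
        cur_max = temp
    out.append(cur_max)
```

Running max ends at 18
`out` takes the values: [] → [14] → [14, 16] → [14, 16, 16] → [14, 16, 16, 18] → [14, 16, 16, 18, 18] → [14, 16, 16, 18, 18, 18]
So `out[-1]` = 18

Answer: 18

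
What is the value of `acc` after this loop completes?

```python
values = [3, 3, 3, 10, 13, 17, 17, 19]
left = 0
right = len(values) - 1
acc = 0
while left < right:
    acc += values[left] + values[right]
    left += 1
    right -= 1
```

Sum of pairs from ends
`acc` takes the values: 0 → 22 → 42 → 62 → 85

Answer: 85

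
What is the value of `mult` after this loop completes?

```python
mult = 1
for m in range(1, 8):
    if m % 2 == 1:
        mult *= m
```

Product of odd numbers 1 to 7
`mult` takes the values: 1 → 3 → 15 → 105

Answer: 105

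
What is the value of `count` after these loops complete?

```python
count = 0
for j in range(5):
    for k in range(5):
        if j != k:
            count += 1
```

5² - 5 (exclude diagonal)
`count` takes the values: 0 → 1 → 2 → 3 → 4 → 5 → 6 → 7 → 8 → 9 → 10 → 11 → 12 → 13 → 14 → 15 → 16 → 17 → 18 → 19 → 20

Answer: 20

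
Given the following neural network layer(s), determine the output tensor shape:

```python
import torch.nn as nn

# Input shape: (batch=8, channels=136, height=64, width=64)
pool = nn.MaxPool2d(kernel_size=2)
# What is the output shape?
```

Input: (8, 136, 64, 64) -> Output: (8, 136, 32, 32)

Answer: (8, 136, 32, 32)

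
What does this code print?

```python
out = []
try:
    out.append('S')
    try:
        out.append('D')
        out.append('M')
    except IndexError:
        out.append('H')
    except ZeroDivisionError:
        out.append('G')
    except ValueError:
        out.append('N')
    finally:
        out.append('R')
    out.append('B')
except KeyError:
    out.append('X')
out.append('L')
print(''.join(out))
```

Execution trace: 'S' (try body) → 'D' (inner try body) → 'M' (inner try body, no exception) → 'R' (inner finally) → 'B' (try body, no exception) → 'L' (after the try/except). Output: SDMRBL

Answer: SDMRBL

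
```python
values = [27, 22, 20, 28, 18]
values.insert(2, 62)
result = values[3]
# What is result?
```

Trace:
`values = [27, 22, 20, 28, 18]` → values = [27, 22, 20, 28, 18]
`values.insert(2, 62)` → values = [27, 22, 62, 20, 28, 18]
`result = values[3]` → result = 20
So result = 20

Answer: 20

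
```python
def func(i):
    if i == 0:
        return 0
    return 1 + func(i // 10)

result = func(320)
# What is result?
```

Count of digits of 320: 3

Answer: 3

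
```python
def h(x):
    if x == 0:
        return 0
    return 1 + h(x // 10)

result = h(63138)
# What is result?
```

Count of digits of 63138: 5

Answer: 5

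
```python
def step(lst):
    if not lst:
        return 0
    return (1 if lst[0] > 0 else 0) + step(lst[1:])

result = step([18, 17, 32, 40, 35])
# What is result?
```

Count of positive elements in [18, 17, 32, 40, 35] = 5

Answer: 5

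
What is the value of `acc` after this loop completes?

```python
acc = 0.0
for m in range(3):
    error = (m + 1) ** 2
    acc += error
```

Sum of squared losses 1² + 2² + ... + 3²
`acc` takes the values: 0.0 → 1.0 → 5.0 → 14.0

Answer: 14.0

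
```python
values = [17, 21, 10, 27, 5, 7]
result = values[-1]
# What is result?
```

Trace:
`values = [17, 21, 10, 27, 5, 7]` → values = [17, 21, 10, 27, 5, 7]
`result = values[-1]` → result = 7
So result = 7

Answer: 7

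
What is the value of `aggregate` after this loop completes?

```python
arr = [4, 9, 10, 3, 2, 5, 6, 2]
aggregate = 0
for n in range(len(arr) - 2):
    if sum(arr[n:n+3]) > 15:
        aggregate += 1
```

Count windows with sum > 15
`aggregate` takes the values: 0 → 1 → 2

Answer: 2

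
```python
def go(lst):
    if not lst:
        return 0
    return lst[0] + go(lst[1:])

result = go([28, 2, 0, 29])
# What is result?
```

28 + 2 + 0 + 29 + 0 = 59

Answer: 59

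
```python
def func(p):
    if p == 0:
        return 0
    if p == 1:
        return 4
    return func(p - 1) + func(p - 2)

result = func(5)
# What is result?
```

Build up from base cases: func(0)=0, func(1)=4, func(2)=4, func(3)=8, func(4)=12, func(5)=20

Answer: 20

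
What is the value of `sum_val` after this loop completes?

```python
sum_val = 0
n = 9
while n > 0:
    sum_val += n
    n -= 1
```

Sum 9 down to 1
`sum_val` takes the values: 0 → 9 → 17 → 24 → 30 → 35 → 39 → 42 → 44 → 45

Answer: 45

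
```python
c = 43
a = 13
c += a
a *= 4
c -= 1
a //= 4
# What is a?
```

Trace:
`c = 43` → c = 43
`a = 13` → a = 13
`c += a` → c = 56
`a *= 4` → a = 52
`c -= 1` → c = 55
`a //= 4` → a = 13
So a = 13

Answer: 13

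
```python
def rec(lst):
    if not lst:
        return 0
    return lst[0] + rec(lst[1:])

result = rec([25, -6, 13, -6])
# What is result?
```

25 + (-6) + 13 + (-6) + 0 = 26

Answer: 26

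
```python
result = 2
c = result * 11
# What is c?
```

Trace:
`result = 2` → result = 2
`c = result * 11` → c = 22
So c = 22

Answer: 22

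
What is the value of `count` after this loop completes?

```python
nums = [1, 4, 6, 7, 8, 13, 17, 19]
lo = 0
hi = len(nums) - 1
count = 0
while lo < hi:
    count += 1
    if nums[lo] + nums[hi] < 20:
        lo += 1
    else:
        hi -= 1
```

Steps to find pair summing to 20
`count` takes the values: 0 → 1 → 2 → 3 → 4 → 5 → 6 → 7

Answer: 7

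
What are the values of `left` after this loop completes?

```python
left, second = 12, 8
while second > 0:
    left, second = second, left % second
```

GCD of 12 and 8
`left` takes the values: 12 → 8 → 4

Answer: 4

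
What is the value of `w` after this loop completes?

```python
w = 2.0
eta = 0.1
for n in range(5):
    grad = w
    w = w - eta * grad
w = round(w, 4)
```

Gradient descent: w = 2.0 * (1 - 0.1)^5
`w` takes the values: 2.0 → 1.8 → 1.62 → 1.458 → 1.3122 → 1.18098 → 1.181

Answer: 1.181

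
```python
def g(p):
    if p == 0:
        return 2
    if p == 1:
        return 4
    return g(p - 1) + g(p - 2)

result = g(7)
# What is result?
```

Build up from base cases: g(0)=2, g(1)=4, g(2)=6, g(3)=10, g(4)=16, g(5)=26, g(6)=42, ..., g(7)=68

Answer: 68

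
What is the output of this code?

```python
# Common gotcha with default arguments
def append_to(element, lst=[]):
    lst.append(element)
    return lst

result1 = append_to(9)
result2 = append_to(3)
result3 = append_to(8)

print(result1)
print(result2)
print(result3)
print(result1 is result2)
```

Key concept: mutable default argument gotcha.
Step by step:
`result1 = append_to(9)` → result1 = [9]
`result2 = append_to(3)` → result1 = [9, 3] (same object as result2); result2 = [9, 3] (same object as result1)
`result3 = append_to(8)` → result1 = [9, 3, 8] (same object as result2, result3); result2 = [9, 3, 8] (same object as result1, result3); result3 = [9, 3, 8] (same object as result1, result2)
`print(result1)` → prints [9, 3, 8]
`print(result2)` → prints [9, 3, 8]
`print(result3)` → prints [9, 3, 8]
`print(result1 is result2)` → prints True

Answer:
[9, 3, 8]
[9, 3, 8]
[9, 3, 8]
True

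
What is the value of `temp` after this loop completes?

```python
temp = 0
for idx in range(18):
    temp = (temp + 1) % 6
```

Increment mod 6, 18 times = 0
`temp` takes the values: 0 → 1 → 2 → 3 → 4 → 5 → 0 → 1 → 2 → 3 → 4 → 5 → 0 → 1 → 2 → 3 → 4 → 5 → 0

Answer: 0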